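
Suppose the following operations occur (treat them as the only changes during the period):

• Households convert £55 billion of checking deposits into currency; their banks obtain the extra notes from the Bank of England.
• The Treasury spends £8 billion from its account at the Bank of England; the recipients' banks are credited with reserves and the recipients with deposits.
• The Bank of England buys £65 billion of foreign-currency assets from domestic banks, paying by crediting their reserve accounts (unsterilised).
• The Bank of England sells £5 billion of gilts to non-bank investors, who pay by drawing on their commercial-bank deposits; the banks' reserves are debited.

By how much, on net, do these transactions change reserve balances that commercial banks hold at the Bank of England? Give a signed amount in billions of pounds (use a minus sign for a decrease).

+£13 billion

Bank of England balance sheet:
  Assets:      Securities −£5B, Foreign assets +£65B
  Liabilities: Bank reserves +£13B, Currency in circulation +£55B, Government deposits −£8B
So the change in reserve balances that commercial banks hold at the Bank of England is +£13 billion.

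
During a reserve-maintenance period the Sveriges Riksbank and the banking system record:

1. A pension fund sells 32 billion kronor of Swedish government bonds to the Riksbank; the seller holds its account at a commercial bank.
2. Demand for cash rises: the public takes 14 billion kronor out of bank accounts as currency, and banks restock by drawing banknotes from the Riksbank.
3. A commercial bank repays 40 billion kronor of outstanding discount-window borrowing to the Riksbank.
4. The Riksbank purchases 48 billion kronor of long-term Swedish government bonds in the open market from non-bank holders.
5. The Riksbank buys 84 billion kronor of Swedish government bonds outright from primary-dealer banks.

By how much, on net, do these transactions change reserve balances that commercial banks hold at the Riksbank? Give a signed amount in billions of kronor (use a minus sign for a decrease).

+110 billion

Asset purchase (from non-banks) 32 billion kronor: the Riksbank pays by crediting reserve accounts → +32B.
Currency withdrawal 14 billion kronor: banks swap reserves for currency → −14B.
Discount-window repayment 40 billion kronor: repayment is debited from reserves → −40B.
Asset purchase (from non-banks) 48 billion kronor: the Riksbank pays by crediting reserve accounts → +48B.
OMO purchase (from banks) 84 billion kronor: the Riksbank pays by crediting reserve accounts → +84B.
Net: 32 − 14 − 40 + 48 + 84 = +110 billion.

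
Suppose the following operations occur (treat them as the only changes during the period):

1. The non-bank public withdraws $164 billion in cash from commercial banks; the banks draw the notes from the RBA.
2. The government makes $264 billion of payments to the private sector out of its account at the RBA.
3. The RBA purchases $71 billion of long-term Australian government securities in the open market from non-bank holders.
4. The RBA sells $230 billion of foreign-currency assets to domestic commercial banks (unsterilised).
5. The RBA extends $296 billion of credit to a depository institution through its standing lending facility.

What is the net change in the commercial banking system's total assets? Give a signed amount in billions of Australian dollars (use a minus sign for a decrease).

Currency withdrawal $164 billion: bank balance sheets shrink → −$164B.
Government spending $264 billion: bank balance sheets expand → +$264B.
Asset purchase (from non-banks) $71 billion: bank balance sheets expand → +$71B.
FX sale $230 billion: just an asset swap on bank balance sheets → 0.
Discount-window loan $296 billion: bank balance sheets expand → +$296B.
Net: −164 + 264 + 71 + 0 + 296 = +$467 billion.

+$467 billion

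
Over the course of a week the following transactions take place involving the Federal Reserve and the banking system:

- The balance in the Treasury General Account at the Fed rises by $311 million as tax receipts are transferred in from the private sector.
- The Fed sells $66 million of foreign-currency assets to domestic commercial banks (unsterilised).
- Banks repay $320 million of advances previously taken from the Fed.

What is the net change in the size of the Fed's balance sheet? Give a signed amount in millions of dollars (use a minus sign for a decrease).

-$386 million

Fed balance sheet:
  Assets:      Loans to banks −$320M, Foreign assets −$66M
  Liabilities: Bank reserves −$697M, Government deposits +$311M
Change in total Fed assets = -$386 million.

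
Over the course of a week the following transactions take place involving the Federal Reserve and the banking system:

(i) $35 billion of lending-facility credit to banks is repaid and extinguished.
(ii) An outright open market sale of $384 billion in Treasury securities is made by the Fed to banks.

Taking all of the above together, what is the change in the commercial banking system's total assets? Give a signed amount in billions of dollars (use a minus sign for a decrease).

-$35 billion

Discount-window repayment $35 billion: bank balance sheets shrink → −$35B.
OMO sale (to banks) $384 billion: just an asset swap on bank balance sheets → 0.
Net: −35 + 0 = -$35 billion.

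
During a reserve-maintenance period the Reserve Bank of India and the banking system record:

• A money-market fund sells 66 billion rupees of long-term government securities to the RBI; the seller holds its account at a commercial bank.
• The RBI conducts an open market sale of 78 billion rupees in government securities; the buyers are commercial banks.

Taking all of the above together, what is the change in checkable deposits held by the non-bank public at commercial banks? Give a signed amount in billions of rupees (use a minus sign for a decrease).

+66 billion

Asset purchase (from non-banks) 66 billion rupees: non-bank counterparties' bank balances rise → +66B.
OMO sale (to banks) 78 billion rupees: the counterparty is a bank, so public deposits are unchanged → 0.
Net: 66 + 0 = +66 billion.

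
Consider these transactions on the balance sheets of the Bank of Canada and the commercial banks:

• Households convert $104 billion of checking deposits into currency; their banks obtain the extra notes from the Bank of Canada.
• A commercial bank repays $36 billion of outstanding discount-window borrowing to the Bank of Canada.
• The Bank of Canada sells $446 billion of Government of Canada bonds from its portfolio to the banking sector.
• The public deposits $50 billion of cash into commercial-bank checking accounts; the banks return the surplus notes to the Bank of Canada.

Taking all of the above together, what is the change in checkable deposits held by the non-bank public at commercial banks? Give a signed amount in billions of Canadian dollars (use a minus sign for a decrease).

Bank of Canada balance sheet:
  Assets:      Securities −$446B, Loans to banks −$36B
  Liabilities: Bank reserves −$536B, Currency in circulation +$54B
Commercial banking system:
  Assets:      Reserves at CB −$536B, Securities +$446B
  Liabilities: Checkable deposits −$54B, Borrowings from CB −$36B
So the change in checkable deposits held by the non-bank public at commercial banks is -$54 billion.

-$54 billion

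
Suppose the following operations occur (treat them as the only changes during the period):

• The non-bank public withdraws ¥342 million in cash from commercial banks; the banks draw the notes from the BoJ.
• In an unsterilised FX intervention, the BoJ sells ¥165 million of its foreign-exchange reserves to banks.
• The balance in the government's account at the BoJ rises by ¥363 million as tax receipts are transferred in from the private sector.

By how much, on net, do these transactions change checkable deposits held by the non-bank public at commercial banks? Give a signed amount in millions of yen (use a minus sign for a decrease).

-¥705 million

Currency withdrawal ¥342 million: non-bank counterparties' bank balances fall → −¥342M.
FX sale ¥165 million: the counterparty is a bank, so public deposits are unchanged → 0.
Government account inflow ¥363 million: non-bank counterparties' bank balances fall → −¥363M.
Net: −342 + 0 − 363 = -¥705 million.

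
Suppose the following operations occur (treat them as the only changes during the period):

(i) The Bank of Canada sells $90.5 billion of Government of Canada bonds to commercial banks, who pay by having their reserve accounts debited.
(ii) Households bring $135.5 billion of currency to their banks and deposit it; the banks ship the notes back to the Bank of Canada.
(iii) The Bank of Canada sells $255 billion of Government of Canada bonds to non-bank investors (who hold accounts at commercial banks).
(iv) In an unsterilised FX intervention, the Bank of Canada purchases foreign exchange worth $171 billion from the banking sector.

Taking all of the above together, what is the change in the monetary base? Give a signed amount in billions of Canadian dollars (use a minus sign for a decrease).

Bank of Canada balance sheet:
  Assets:      Securities −$345.5B, Foreign assets +$171B
  Liabilities: Bank reserves −$39B, Currency in circulation −$135.5B
Monetary base = currency + reserves: −$135.5B + (−$39B) = -$174.5 billion.

-$174.5 billion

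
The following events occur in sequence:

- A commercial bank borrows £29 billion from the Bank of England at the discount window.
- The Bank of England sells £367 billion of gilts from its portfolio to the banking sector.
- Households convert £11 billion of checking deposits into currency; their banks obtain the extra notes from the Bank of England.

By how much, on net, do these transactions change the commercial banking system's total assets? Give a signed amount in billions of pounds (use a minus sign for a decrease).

Discount-window loan £29 billion: bank balance sheets expand → +£29B.
OMO sale (to banks) £367 billion: just an asset swap on bank balance sheets → 0.
Currency withdrawal £11 billion: bank balance sheets shrink → −£11B.
Net: 29 + 0 − 11 = +£18 billion.

+£18 billion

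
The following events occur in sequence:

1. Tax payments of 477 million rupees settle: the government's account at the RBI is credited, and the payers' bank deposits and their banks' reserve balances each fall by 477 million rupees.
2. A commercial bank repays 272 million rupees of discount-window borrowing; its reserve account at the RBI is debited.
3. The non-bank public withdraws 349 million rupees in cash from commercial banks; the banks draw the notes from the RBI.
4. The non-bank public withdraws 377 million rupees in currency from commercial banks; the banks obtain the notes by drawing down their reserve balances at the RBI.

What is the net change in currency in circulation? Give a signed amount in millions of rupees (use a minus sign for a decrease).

Government account inflow 477 million rupees: no currency enters or leaves circulation → 0.
Discount-window repayment 272 million rupees: no currency enters or leaves circulation → 0.
Currency withdrawal 349 million rupees: notes leave the central bank → +349M.
Currency withdrawal 377 million rupees: notes leave the central bank → +377M.
Net: 0 + 0 + 349 + 377 = +726 million.

+726 million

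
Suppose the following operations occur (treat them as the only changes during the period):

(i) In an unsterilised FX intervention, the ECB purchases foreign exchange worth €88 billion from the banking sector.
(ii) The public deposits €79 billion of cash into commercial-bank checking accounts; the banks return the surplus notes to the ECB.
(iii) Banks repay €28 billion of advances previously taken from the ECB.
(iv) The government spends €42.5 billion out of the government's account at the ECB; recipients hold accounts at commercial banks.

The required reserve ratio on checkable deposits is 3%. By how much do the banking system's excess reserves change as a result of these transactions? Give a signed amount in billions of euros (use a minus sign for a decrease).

+€177.855 billion

FX purchase €88 billion: reserves +€88B, deposits 0.
Currency deposit €79 billion: reserves +€79B, deposits +€79B.
Discount-window repayment €28 billion: reserves −€28B, deposits 0.
Government spending €42.5 billion: reserves +€42.5B, deposits +€42.5B.
Totals: Δreserves = +€181.5B, Δdeposits = +€121.5B.
Δrequired reserves = 3% × +€121.5B = +€3.645B.
Δexcess reserves = Δreserves − Δrequired = +€181.5B − (+€3.645B) = +€177.855 billion.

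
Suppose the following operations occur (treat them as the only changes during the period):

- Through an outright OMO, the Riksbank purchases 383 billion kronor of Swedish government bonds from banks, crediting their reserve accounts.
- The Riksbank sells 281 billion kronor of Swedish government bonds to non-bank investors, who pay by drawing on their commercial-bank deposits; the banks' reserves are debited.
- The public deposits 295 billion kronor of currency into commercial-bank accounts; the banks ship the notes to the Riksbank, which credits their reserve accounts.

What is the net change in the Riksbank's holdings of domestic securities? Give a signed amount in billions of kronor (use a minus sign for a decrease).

OMO purchase (from banks) 383 billion kronor: securities added to the Riksbank's portfolio → +383B.
Asset sale (to non-banks) 281 billion kronor: securities removed from the Riksbank's portfolio → −281B.
Currency deposit 295 billion kronor: the Riksbank's securities portfolio is untouched → 0.
Net: 383 − 281 + 0 = +102 billion.

+102 billion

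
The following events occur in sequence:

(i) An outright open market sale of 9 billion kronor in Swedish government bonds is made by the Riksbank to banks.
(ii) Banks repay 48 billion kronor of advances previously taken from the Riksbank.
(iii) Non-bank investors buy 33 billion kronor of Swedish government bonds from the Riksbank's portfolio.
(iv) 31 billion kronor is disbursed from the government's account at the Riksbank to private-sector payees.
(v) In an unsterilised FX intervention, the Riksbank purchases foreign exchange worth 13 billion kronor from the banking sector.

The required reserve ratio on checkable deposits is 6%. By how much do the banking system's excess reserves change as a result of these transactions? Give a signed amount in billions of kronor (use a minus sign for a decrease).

OMO sale (to banks) 9 billion kronor: reserves −9B, deposits 0.
Discount-window repayment 48 billion kronor: reserves −48B, deposits 0.
Asset sale (to non-banks) 33 billion kronor: reserves −33B, deposits −33B.
Government spending 31 billion kronor: reserves +31B, deposits +31B.
FX purchase 13 billion kronor: reserves +13B, deposits 0.
Totals: Δreserves = −46B, Δdeposits = −2B.
Δrequired reserves = 6% × −2B = −0.12B.
Δexcess reserves = Δreserves − Δrequired = −46B − (−0.12B) = -45.88 billion.

-45.88 billion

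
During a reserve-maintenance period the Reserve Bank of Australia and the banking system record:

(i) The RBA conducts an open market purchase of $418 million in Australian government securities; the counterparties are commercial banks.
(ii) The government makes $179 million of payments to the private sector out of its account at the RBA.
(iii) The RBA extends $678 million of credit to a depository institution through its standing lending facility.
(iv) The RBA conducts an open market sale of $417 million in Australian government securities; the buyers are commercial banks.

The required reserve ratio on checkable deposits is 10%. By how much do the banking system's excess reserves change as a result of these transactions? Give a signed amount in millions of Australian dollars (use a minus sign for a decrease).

+$840.1 million

OMO purchase (from banks) $418 million: reserves +$418M, deposits 0.
Government spending $179 million: reserves +$179M, deposits +$179M.
Discount-window loan $678 million: reserves +$678M, deposits 0.
OMO sale (to banks) $417 million: reserves −$417M, deposits 0.
Totals: Δreserves = +$858M, Δdeposits = +$179M.
Δrequired reserves = 10% × +$179M = +$17.9M.
Δexcess reserves = Δreserves − Δrequired = +$858M − (+$17.9M) = +$840.1 million.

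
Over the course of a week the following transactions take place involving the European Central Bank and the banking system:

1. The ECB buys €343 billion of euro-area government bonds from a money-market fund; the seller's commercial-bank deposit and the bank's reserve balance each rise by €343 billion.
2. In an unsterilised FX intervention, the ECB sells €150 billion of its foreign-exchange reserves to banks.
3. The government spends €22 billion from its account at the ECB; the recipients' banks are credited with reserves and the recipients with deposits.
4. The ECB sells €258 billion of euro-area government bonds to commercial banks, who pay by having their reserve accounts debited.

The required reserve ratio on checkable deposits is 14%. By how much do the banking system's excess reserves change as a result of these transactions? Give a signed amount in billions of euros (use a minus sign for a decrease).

Asset purchase (from non-banks) €343 billion: reserves +€343B, deposits +€343B.
FX sale €150 billion: reserves −€150B, deposits 0.
Government spending €22 billion: reserves +€22B, deposits +€22B.
OMO sale (to banks) €258 billion: reserves −€258B, deposits 0.
Totals: Δreserves = −€43B, Δdeposits = +€365B.
Δrequired reserves = 14% × +€365B = +€51.1B.
Δexcess reserves = Δreserves − Δrequired = −€43B − (+€51.1B) = -€94.1 billion.

-€94.1 billion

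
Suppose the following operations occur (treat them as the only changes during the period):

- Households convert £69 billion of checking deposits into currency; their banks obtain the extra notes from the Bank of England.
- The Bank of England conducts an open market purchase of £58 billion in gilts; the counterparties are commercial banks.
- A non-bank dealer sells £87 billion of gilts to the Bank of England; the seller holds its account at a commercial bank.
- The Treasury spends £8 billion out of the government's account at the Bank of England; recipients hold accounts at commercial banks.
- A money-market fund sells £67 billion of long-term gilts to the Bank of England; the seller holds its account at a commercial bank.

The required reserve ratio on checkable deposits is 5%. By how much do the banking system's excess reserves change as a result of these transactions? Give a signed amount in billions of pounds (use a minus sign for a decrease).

Currency withdrawal £69 billion: reserves −£69B, deposits −£69B.
OMO purchase (from banks) £58 billion: reserves +£58B, deposits 0.
Asset purchase (from non-banks) £87 billion: reserves +£87B, deposits +£87B.
Government spending £8 billion: reserves +£8B, deposits +£8B.
Asset purchase (from non-banks) £67 billion: reserves +£67B, deposits +£67B.
Totals: Δreserves = +£151B, Δdeposits = +£93B.
Δrequired reserves = 5% × +£93B = +£4.65B.
Δexcess reserves = Δreserves − Δrequired = +£151B − (+£4.65B) = +£146.35 billion.

+£146.35 billion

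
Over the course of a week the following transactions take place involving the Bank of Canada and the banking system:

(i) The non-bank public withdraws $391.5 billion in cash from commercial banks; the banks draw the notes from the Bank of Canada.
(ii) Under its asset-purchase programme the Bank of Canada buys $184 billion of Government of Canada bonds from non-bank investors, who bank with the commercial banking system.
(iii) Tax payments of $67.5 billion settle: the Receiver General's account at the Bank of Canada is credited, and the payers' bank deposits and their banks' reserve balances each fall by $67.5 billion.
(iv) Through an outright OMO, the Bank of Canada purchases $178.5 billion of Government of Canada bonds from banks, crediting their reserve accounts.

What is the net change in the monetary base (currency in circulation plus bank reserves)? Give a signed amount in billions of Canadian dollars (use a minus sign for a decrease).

Currency withdrawal $391.5 billion: just a shift between currency and reserves — both are base money → 0.
Asset purchase (from non-banks) $184 billion: Bank of Canada balance sheet expands → +$184B.
Government account inflow $67.5 billion: reserves shift to a non-base liability → −$67.5B.
OMO purchase (from banks) $178.5 billion: Bank of Canada balance sheet expands → +$178.5B.
Net: 0 + 184 − 67.5 + 178.5 = +$295 billion.

+$295 billion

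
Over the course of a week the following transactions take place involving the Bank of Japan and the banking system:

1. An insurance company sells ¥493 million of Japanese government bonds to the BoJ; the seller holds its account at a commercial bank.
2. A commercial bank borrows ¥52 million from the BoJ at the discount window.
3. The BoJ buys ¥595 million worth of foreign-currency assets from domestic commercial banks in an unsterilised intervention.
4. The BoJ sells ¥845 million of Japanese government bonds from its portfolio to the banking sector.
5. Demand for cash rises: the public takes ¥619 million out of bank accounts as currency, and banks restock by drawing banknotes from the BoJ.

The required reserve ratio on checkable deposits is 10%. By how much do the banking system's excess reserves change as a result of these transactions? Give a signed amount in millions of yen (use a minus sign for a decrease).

Asset purchase (from non-banks) ¥493 million: reserves +¥493M, deposits +¥493M.
Discount-window loan ¥52 million: reserves +¥52M, deposits 0.
FX purchase ¥595 million: reserves +¥595M, deposits 0.
OMO sale (to banks) ¥845 million: reserves −¥845M, deposits 0.
Currency withdrawal ¥619 million: reserves −¥619M, deposits −¥619M.
Totals: Δreserves = −¥324M, Δdeposits = −¥126M.
Δrequired reserves = 10% × −¥126M = −¥12.6M.
Δexcess reserves = Δreserves − Δrequired = −¥324M − (−¥12.6M) = -¥311.4 million.

-¥311.4 million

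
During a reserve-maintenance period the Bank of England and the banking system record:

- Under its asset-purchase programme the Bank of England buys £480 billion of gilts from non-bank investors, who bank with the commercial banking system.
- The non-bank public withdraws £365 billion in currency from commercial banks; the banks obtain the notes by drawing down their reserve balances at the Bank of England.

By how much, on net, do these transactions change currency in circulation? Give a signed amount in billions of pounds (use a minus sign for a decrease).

+£365 billion

Asset purchase (from non-banks) £480 billion: no currency enters or leaves circulation → 0.
Currency withdrawal £365 billion: notes leave the central bank → +£365B.
Net: 0 + 365 = +£365 billion.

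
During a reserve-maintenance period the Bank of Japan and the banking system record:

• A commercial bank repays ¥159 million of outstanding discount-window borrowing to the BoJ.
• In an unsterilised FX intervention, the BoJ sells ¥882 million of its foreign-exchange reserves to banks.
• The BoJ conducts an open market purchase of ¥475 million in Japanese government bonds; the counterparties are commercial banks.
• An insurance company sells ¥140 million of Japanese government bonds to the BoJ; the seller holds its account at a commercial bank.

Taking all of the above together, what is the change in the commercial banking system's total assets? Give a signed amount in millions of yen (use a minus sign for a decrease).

Discount-window repayment ¥159 million: bank balance sheets shrink → −¥159M.
FX sale ¥882 million: just an asset swap on bank balance sheets → 0.
OMO purchase (from banks) ¥475 million: just an asset swap on bank balance sheets → 0.
Asset purchase (from non-banks) ¥140 million: bank balance sheets expand → +¥140M.
Net: −159 + 0 + 0 + 140 = -¥19 million.

-¥19 million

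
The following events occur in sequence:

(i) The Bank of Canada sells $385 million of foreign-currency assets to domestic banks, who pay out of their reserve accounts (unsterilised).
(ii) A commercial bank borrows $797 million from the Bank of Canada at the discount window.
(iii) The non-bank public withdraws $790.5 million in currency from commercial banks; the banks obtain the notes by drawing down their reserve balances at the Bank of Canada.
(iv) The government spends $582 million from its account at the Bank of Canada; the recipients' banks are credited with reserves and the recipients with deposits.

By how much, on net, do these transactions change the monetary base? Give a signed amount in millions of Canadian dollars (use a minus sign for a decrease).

+$994 million

Bank of Canada balance sheet:
  Assets:      Loans to banks +$797M, Foreign assets −$385M
  Liabilities: Bank reserves +$203.5M, Currency in circulation +$790.5M, Government deposits −$582M
Commercial banking system:
  Assets:      Reserves at CB +$203.5M, Foreign assets +$385M
  Liabilities: Checkable deposits −$208.5M, Borrowings from CB +$797M
Monetary base = currency + reserves: +$790.5M + (+$203.5M) = +$994 million.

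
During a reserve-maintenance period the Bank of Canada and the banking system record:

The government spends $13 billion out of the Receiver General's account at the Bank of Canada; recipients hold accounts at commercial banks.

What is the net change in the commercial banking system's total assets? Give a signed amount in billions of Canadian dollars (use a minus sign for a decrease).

+$13 billion

Government spending $13 billion: bank balance sheets expand → +$13B.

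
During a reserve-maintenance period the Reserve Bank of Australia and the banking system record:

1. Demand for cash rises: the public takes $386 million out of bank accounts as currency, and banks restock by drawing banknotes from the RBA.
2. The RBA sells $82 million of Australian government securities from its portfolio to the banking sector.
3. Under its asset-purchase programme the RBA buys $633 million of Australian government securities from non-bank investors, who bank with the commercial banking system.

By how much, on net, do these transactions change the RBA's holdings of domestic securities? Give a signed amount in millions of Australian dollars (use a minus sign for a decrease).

RBA balance sheet:
  Assets:      Securities +$551M
  Liabilities: Bank reserves +$165M, Currency in circulation +$386M
Commercial banking system:
  Assets:      Reserves at CB +$165M, Securities +$82M
  Liabilities: Checkable deposits +$247M
So the change in the RBA's holdings of domestic securities is +$551 million.

+$551 million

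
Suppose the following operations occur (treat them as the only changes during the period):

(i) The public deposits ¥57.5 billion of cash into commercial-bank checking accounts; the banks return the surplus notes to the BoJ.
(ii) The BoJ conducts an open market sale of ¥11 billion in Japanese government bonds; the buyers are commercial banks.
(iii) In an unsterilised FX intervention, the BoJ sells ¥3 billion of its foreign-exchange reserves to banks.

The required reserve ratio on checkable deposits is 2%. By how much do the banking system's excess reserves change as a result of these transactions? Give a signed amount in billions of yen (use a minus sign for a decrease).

Currency deposit ¥57.5 billion: reserves +¥57.5B, deposits +¥57.5B.
OMO sale (to banks) ¥11 billion: reserves −¥11B, deposits 0.
FX sale ¥3 billion: reserves −¥3B, deposits 0.
Totals: Δreserves = +¥43.5B, Δdeposits = +¥57.5B.
Δrequired reserves = 2% × +¥57.5B = +¥1.15B.
Δexcess reserves = Δreserves − Δrequired = +¥43.5B − (+¥1.15B) = +¥42.35 billion.

+¥42.35 billion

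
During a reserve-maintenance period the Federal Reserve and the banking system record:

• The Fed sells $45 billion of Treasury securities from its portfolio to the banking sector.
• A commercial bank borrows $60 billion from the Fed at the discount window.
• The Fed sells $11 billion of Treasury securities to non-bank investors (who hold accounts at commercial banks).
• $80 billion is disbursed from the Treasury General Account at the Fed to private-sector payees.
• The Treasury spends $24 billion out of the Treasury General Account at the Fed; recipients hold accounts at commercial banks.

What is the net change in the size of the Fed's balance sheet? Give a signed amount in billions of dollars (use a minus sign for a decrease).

+$4 billion

OMO sale (to banks) $45 billion: a Fed asset is shed → −$45B.
Discount-window loan $60 billion: a Fed asset is acquired → +$60B.
Asset sale (to non-banks) $11 billion: a Fed asset is shed → −$11B.
Government spending $80 billion: only the composition of liabilities changes → 0.
Government spending $24 billion: only the composition of liabilities changes → 0.
Net: −45 + 60 − 11 + 0 + 0 = +$4 billion.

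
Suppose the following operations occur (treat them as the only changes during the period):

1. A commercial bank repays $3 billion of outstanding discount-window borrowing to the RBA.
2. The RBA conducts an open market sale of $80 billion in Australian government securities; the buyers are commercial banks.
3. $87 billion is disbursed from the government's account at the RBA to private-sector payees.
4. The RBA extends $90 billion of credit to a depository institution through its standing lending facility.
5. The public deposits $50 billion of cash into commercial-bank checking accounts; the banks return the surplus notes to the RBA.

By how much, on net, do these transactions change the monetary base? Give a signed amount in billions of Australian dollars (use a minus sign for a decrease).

+$94 billion

RBA balance sheet:
  Assets:      Securities −$80B, Loans to banks +$87B
  Liabilities: Bank reserves +$144B, Currency in circulation −$50B, Government deposits −$87B
Monetary base = currency + reserves: −$50B + (+$144B) = +$94 billion.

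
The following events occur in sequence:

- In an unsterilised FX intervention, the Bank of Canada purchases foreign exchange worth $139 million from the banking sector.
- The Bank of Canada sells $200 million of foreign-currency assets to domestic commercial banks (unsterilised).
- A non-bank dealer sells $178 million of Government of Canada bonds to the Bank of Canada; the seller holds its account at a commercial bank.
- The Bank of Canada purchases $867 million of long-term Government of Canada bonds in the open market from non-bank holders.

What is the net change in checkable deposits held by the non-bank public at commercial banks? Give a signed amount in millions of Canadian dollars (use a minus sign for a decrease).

+$1045 million

FX purchase $139 million: the counterparty is a bank, so public deposits are unchanged → 0.
FX sale $200 million: the counterparty is a bank, so public deposits are unchanged → 0.
Asset purchase (from non-banks) $178 million: non-bank counterparties' bank balances rise → +$178M.
Asset purchase (from non-banks) $867 million: non-bank counterparties' bank balances rise → +$867M.
Net: 0 + 0 + 178 + 867 = +$1045 million.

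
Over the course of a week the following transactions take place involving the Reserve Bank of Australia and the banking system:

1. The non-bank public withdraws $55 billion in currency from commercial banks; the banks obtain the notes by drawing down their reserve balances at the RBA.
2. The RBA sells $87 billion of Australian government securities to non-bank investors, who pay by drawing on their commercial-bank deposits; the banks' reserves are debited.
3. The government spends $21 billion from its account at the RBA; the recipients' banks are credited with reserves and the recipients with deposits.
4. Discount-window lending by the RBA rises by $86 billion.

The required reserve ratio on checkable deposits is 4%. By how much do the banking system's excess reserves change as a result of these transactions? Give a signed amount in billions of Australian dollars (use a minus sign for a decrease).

-$30.16 billion

Currency withdrawal $55 billion: reserves −$55B, deposits −$55B.
Asset sale (to non-banks) $87 billion: reserves −$87B, deposits −$87B.
Government spending $21 billion: reserves +$21B, deposits +$21B.
Discount-window loan $86 billion: reserves +$86B, deposits 0.
Totals: Δreserves = −$35B, Δdeposits = −$121B.
Δrequired reserves = 4% × −$121B = −$4.84B.
Δexcess reserves = Δreserves − Δrequired = −$35B − (−$4.84B) = -$30.16 billion.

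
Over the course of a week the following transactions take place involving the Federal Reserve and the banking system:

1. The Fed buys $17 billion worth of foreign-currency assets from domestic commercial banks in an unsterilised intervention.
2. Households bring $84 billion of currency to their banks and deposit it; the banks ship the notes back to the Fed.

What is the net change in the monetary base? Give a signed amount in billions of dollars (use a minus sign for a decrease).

+$17 billion

FX purchase $17 billion: Fed balance sheet expands → +$17B.
Currency deposit $84 billion: just a shift between currency and reserves — both are base money → 0.
Net: 17 + 0 = +$17 billion.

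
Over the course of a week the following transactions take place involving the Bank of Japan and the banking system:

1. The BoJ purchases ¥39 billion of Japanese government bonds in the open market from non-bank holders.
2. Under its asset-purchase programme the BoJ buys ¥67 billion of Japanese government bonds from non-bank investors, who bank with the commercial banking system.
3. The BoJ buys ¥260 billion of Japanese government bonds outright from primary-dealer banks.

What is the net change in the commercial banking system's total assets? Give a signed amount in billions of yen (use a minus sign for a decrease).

BoJ balance sheet:
  Assets:      Securities +¥366B
  Liabilities: Bank reserves +¥366B
Commercial banking system:
  Assets:      Reserves at CB +¥366B, Securities −¥260B
  Liabilities: Checkable deposits +¥106B
Change in total bank assets = +¥106 billion.

+¥106 billion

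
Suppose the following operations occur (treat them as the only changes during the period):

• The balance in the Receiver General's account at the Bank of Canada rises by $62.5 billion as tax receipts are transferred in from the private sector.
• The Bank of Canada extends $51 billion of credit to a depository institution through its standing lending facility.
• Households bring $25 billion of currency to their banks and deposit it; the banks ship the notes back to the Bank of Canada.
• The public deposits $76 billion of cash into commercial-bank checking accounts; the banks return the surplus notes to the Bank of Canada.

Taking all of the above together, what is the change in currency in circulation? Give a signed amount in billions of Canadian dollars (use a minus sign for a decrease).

-$101 billion

Bank of Canada balance sheet:
  Assets:      Loans to banks +$51B
  Liabilities: Bank reserves +$89.5B, Currency in circulation −$101B, Government deposits +$62.5B
Commercial banking system:
  Assets:      Reserves at CB +$89.5B
  Liabilities: Checkable deposits +$38.5B, Borrowings from CB +$51B
So the change in currency in circulation is -$101 billion.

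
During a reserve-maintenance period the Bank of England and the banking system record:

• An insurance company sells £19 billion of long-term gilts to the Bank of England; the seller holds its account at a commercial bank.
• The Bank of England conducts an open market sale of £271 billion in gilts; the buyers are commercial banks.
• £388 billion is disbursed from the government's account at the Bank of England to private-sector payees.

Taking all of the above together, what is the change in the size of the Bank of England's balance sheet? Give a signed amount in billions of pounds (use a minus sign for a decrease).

-£252 billion

Asset purchase (from non-banks) £19 billion: a Bank of England asset is acquired → +£19B.
OMO sale (to banks) £271 billion: a Bank of England asset is shed → −£271B.
Government spending £388 billion: only the composition of liabilities changes → 0.
Net: 19 − 271 + 0 = -£252 billion.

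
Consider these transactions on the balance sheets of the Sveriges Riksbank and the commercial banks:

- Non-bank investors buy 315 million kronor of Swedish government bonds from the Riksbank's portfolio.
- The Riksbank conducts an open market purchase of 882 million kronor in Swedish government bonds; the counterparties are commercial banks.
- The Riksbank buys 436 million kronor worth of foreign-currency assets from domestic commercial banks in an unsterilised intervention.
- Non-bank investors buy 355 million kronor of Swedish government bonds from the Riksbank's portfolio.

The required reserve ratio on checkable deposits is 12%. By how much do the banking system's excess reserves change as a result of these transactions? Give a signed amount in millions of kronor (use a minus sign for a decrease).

Asset sale (to non-banks) 315 million kronor: reserves −315M, deposits −315M.
OMO purchase (from banks) 882 million kronor: reserves +882M, deposits 0.
FX purchase 436 million kronor: reserves +436M, deposits 0.
Asset sale (to non-banks) 355 million kronor: reserves −355M, deposits −355M.
Totals: Δreserves = +648M, Δdeposits = −670M.
Δrequired reserves = 12% × −670M = −80.4M.
Δexcess reserves = Δreserves − Δrequired = +648M − (−80.4M) = +728.4 million.

+728.4 million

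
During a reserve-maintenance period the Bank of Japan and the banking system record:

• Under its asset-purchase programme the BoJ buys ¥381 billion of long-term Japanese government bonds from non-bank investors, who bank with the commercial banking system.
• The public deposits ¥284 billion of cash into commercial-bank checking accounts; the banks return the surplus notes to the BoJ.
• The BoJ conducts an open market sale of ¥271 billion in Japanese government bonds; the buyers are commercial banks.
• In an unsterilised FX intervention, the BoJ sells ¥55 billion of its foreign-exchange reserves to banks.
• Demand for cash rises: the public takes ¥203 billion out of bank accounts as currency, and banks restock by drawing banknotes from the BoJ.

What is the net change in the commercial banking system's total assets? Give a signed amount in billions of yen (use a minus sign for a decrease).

Asset purchase (from non-banks) ¥381 billion: bank balance sheets expand → +¥381B.
Currency deposit ¥284 billion: bank balance sheets expand → +¥284B.
OMO sale (to banks) ¥271 billion: just an asset swap on bank balance sheets → 0.
FX sale ¥55 billion: just an asset swap on bank balance sheets → 0.
Currency withdrawal ¥203 billion: bank balance sheets shrink → −¥203B.
Net: 381 + 284 + 0 + 0 − 203 = +¥462 billion.

+¥462 billion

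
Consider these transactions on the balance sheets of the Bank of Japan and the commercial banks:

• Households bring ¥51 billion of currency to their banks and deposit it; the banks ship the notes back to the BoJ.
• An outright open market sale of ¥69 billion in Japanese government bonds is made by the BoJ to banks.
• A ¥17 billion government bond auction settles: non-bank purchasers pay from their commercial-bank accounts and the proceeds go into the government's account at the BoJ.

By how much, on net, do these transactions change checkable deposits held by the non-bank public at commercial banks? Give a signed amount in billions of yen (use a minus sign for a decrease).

+¥34 billion

Currency deposit ¥51 billion: non-bank counterparties' bank balances rise → +¥51B.
OMO sale (to banks) ¥69 billion: the counterparty is a bank, so public deposits are unchanged → 0.
Government account inflow ¥17 billion: non-bank counterparties' bank balances fall → −¥17B.
Net: 51 + 0 − 17 = +¥34 billion.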